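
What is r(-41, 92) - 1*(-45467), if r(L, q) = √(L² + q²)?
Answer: 45467 + √10145 ≈ 45568.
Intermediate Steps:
r(-41, 92) - 1*(-45467) = √((-41)² + 92²) - 1*(-45467) = √(1681 + 8464) + 45467 = √10145 + 45467 = 45467 + √10145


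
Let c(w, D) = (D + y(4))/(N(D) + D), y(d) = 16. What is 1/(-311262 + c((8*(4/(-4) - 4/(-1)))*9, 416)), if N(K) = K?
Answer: -52/16185597 ≈ -3.2127e-6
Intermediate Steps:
c(w, D) = (16 + D)/(2*D) (c(w, D) = (D + 16)/(D + D) = (16 + D)/((2*D)) = (16 + D)*(1/(2*D)) = (16 + D)/(2*D))
1/(-311262 + c((8*(4/(-4) - 4/(-1)))*9, 416)) = 1/(-311262 + (½)*(16 + 416)/416) = 1/(-311262 + (½)*(1/416)*432) = 1/(-311262 + 27/52) = 1/(-16185597/52) = -52/16185597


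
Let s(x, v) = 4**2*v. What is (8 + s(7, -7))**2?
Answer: 10816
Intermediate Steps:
s(x, v) = 16*v
(8 + s(7, -7))**2 = (8 + 16*(-7))**2 = (8 - 112)**2 = (-104)**2 = 10816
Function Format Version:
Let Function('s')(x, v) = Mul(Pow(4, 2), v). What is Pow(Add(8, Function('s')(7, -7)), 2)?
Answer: 10816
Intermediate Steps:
Function('s')(x, v) = Mul(16, v)
Pow(Add(8, Function('s')(7, -7)), 2) = Pow(Add(8, Mul(16, -7)), 2) = Pow(Add(8, -112), 2) = Pow(-104, 2) = 10816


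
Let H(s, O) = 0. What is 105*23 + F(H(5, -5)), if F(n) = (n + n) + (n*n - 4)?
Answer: 2411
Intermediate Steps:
F(n) = -4 + n**2 + 2*n (F(n) = 2*n + (n**2 - 4) = 2*n + (-4 + n**2) = -4 + n**2 + 2*n)
105*23 + F(H(5, -5)) = 105*23 + (-4 + 0**2 + 2*0) = 2415 + (-4 + 0 + 0) = 2415 - 4 = 2411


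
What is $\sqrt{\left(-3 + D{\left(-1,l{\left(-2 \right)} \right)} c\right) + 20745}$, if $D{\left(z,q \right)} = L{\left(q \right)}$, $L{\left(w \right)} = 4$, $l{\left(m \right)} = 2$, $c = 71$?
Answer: $\sqrt{21026} \approx 145.0$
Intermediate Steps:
$D{\left(z,q \right)} = 4$
$\sqrt{\left(-3 + D{\left(-1,l{\left(-2 \right)} \right)} c\right) + 20745} = \sqrt{\left(-3 + 4 \cdot 71\right) + 20745} = \sqrt{\left(-3 + 284\right) + 20745} = \sqrt{281 + 20745} = \sqrt{21026}$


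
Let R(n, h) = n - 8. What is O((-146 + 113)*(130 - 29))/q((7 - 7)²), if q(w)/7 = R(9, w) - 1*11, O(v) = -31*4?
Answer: 62/35 ≈ 1.7714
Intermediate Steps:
O(v) = -124
R(n, h) = -8 + n
q(w) = -70 (q(w) = 7*((-8 + 9) - 1*11) = 7*(1 - 11) = 7*(-10) = -70)
O((-146 + 113)*(130 - 29))/q((7 - 7)²) = -124/(-70) = -124*(-1/70) = 62/35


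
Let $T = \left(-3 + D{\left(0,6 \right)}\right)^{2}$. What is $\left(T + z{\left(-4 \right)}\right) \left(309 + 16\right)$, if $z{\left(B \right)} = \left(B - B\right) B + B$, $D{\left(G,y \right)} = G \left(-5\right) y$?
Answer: $1625$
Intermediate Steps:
$D{\left(G,y \right)} = - 5 G y$
$z{\left(B \right)} = B$ ($z{\left(B \right)} = 0 B + B = 0 + B = B$)
$T = 9$ ($T = \left(-3 - 0 \cdot 6\right)^{2} = \left(-3 + 0\right)^{2} = \left(-3\right)^{2} = 9$)
$\left(T + z{\left(-4 \right)}\right) \left(309 + 16\right) = \left(9 - 4\right) \left(309 + 16\right) = 5 \cdot 325 = 1625$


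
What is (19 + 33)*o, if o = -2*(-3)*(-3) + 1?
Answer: -884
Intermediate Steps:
o = -17 (o = 6*(-3) + 1 = -18 + 1 = -17)
(19 + 33)*o = (19 + 33)*(-17) = 52*(-17) = -884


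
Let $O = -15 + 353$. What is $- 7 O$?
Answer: $-2366$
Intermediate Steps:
$O = 338$
$- 7 O = \left(-7\right) 338 = -2366$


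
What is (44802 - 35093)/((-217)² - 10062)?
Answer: 9709/37027 ≈ 0.26221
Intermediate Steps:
(44802 - 35093)/((-217)² - 10062) = 9709/(47089 - 10062) = 9709/37027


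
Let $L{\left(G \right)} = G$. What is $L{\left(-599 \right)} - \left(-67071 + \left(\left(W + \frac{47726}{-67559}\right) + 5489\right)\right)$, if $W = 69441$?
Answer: $- \frac{571366296}{67559} \approx -8457.3$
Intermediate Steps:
$L{\left(-599 \right)} - \left(-67071 + \left(\left(W + \frac{47726}{-67559}\right) + 5489\right)\right) = -599 - \left(-67071 + \left(\left(69441 + \frac{47726}{-67559}\right) + 5489\right)\right) = -599 - \left(-67071 + \left(\left(69441 + 47726 \left(- \frac{1}{67559}\right)\right) + 5489\right)\right) = -599 - \left(-67071 + \left(\left(69441 - \frac{47726}{67559}\right) + 5489\right)\right) = -599 - \left(-67071 + \left(\frac{4691316793}{67559} + 5489\right)\right) = -599 - \left(-67071 + \frac{5062148144}{67559}\right) = -599 - \frac{530898455}{67559} = - \frac{571366296}{67559}$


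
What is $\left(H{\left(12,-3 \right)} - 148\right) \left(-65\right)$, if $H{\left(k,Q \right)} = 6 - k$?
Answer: $10010$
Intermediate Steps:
$\left(H{\left(12,-3 \right)} - 148\right) \left(-65\right) = \left(\left(6 - 12\right) - 148\right) \left(-65\right) = \left(-6 - 148\right) \left(-65\right) = \left(-154\right) \left(-65\right) = 10010$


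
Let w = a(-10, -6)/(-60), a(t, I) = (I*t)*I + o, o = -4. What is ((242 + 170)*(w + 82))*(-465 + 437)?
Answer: -15239056/15 ≈ -1.0159e+6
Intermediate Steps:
a(t, I) = -4 + t*I**2 (a(t, I) = (I*t)*I - 4 = t*I**2 - 4 = -4 + t*I**2)
w = 91/15 (w = (-4 - 10*(-6)**2)/(-60) = (-4 - 10*36)*(-1/60) = (-4 - 360)*(-1/60) = -364*(-1/60) = 91/15 ≈ 6.0667)
((242 + 170)*(w + 82))*(-465 + 437) = ((242 + 170)*(91/15 + 82))*(-465 + 437) = (412*(1321/15))*(-28) = (544252/15)*(-28) = -15239056/15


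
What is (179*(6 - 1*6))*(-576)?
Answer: 0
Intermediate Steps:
(179*(6 - 1*6))*(-576) = (179*(6 - 6))*(-576) = (179*0)*(-576) = 0*(-576) = 0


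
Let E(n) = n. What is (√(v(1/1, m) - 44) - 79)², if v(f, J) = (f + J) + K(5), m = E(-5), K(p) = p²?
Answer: (79 - I*√23)² ≈ 6218.0 - 757.74*I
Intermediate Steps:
m = -5
v(f, J) = 25 + J + f (v(f, J) = (f + J) + 5² = (J + f) + 25 = 25 + J + f)
(√(v(1/1, m) - 44) - 79)² = (√((25 - 5 + 1/1) - 44) - 79)² = (√((25 - 5 + 1) - 44) - 79)² = (√(21 - 44) - 79)² = (√(-23) - 79)² = (I*√23 - 79)² = (-79 + I*√23)²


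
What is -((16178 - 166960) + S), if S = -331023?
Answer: 481805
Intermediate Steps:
-((16178 - 166960) + S) = -((16178 - 166960) - 331023) = -(-150782 - 331023) = -1*(-481805) = 481805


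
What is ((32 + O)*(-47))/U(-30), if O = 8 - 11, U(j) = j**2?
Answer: -1363/900 ≈ -1.5144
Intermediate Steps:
O = -3
((32 + O)*(-47))/U(-30) = ((32 - 3)*(-47))/((-30)**2) = (29*(-47))/900 = -1363*1/900 = -1363/900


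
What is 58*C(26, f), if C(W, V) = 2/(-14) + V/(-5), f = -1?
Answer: 116/35 ≈ 3.3143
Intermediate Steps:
C(W, V) = -⅐ - V/5 (C(W, V) = 2*(-1/14) + V*(-⅕) = -⅐ - V/5)
58*C(26, f) = 58*(-⅐ - ⅕*(-1)) = 58*(-⅐ + ⅕) = 58*(2/35) = 116/35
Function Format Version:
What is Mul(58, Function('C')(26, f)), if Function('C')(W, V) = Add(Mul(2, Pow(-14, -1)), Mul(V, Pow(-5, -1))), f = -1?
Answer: Rational(116, 35) ≈ 3.3143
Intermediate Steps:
Function('C')(W, V) = Add(Rational(-1, 7), Mul(Rational(-1, 5), V)) (Function('C')(W, V) = Add(Mul(2, Rational(-1, 14)), Mul(V, Rational(-1, 5))) = Add(Rational(-1, 7), Mul(Rational(-1, 5), V)))
Mul(58, Function('C')(26, f)) = Mul(58, Add(Rational(-1, 7), Mul(Rational(-1, 5), -1))) = Mul(58, Add(Rational(-1, 7), Rational(1, 5))) = Mul(58, Rational(2, 35)) = Rational(116, 35)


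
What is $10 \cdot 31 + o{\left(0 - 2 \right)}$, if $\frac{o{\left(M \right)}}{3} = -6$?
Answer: $292$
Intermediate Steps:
$o{\left(M \right)} = -18$ ($o{\left(M \right)} = 3 \left(-6\right) = -18$)
$10 \cdot 31 + o{\left(0 - 2 \right)} = 10 \cdot 31 - 18 = 310 - 18 = 292$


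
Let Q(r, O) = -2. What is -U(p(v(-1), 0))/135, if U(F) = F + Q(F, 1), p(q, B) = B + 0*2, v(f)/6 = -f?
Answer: 2/135 ≈ 0.014815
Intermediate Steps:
v(f) = -6*f (v(f) = 6*(-f) = -6*f)
p(q, B) = B (p(q, B) = B + 0 = B)
U(F) = -2 + F (U(F) = F - 2 = -2 + F)
-U(p(v(-1), 0))/135 = -(-2 + 0)/135 = -(-2)/135 = -1*(-2/135) = 2/135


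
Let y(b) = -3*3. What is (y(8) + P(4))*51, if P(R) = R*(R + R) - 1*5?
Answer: 918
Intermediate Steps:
P(R) = -5 + 2*R² (P(R) = R*(2*R) - 5 = 2*R² - 5 = -5 + 2*R²)
y(b) = -9
(y(8) + P(4))*51 = (-9 + (-5 + 2*4²))*51 = (-9 + (-5 + 2*16))*51 = (-9 + (-5 + 32))*51 = (-9 + 27)*51 = 18*51 = 918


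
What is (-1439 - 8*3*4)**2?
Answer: 2356225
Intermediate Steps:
(-1439 - 8*3*4)**2 = (-1439 - 24*4)**2 = (-1439 - 96)**2 = (-1535)**2 = 2356225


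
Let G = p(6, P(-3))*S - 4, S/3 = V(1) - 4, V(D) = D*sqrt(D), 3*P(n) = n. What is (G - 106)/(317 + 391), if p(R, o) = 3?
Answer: -137/708 ≈ -0.19350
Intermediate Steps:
P(n) = n/3
V(D) = D**(3/2)
S = -9 (S = 3*(1**(3/2) - 4) = 3*(1 - 4) = 3*(-3) = -9)
G = -31 (G = 3*(-9) - 4 = -27 - 4 = -31)
(G - 106)/(317 + 391) = (-31 - 106)/(317 + 391) = -137/708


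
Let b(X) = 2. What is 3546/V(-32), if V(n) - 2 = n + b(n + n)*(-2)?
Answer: -1773/17 ≈ -104.29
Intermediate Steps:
V(n) = -2 + n (V(n) = 2 + (n + 2*(-2)) = 2 + (n - 4) = 2 + (-4 + n) = -2 + n)
3546/V(-32) = 3546/(-2 - 32) = 3546/(-34) = 3546*(-1/34) = -1773/17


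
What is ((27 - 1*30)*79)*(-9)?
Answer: 2133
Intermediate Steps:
((27 - 1*30)*79)*(-9) = ((27 - 30)*79)*(-9) = -3*79*(-9) = -237*(-9) = 2133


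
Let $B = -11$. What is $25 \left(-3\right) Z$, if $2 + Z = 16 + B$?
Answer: $-225$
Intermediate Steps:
$Z = 3$ ($Z = -2 + \left(16 - 11\right) = -2 + 5 = 3$)
$25 \left(-3\right) Z = 25 \left(-3\right) 3 = \left(-75\right) 3 = -225$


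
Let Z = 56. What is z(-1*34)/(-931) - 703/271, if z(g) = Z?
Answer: -95667/36043 ≈ -2.6542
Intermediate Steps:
z(g) = 56
z(-1*34)/(-931) - 703/271 = 56/(-931) - 703/271 = 56*(-1/931) - 703*1/271 = -8/133 - 703/271 = -95667/36043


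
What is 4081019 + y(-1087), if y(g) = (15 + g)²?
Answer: 5230203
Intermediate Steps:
4081019 + y(-1087) = 4081019 + (15 - 1087)² = 4081019 + (-1072)² = 4081019 + 1149184 = 5230203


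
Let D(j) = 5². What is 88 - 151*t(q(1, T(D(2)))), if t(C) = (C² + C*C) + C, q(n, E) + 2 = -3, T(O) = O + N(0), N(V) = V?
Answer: -6707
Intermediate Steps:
D(j) = 25
T(O) = O (T(O) = O + 0 = O)
q(n, E) = -5 (q(n, E) = -2 - 3 = -5)
t(C) = C + 2*C² (t(C) = (C² + C²) + C = 2*C² + C = C + 2*C²)
88 - 151*t(q(1, T(D(2)))) = 88 - (-755)*(1 + 2*(-5)) = 88 - (-755)*(1 - 10) = 88 - (-755)*(-9) = 88 - 151*45 = 88 - 6795 = -6707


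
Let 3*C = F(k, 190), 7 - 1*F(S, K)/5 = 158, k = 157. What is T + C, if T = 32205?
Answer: 95860/3 ≈ 31953.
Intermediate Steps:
F(S, K) = -755 (F(S, K) = 35 - 5*158 = 35 - 790 = -755)
C = -755/3 (C = (1/3)*(-755) = -755/3 ≈ -251.67)
T + C = 32205 - 755/3 = 95860/3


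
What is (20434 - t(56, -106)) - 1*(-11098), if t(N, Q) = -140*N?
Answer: 39372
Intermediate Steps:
(20434 - t(56, -106)) - 1*(-11098) = (20434 - (-140)*56) - 1*(-11098) = (20434 - 1*(-7840)) + 11098 = (20434 + 7840) + 11098 = 28274 + 11098 = 39372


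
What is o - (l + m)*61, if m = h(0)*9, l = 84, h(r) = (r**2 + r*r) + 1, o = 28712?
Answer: 23039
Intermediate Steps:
h(r) = 1 + 2*r**2 (h(r) = (r**2 + r**2) + 1 = 2*r**2 + 1 = 1 + 2*r**2)
m = 9 (m = (1 + 2*0**2)*9 = (1 + 2*0)*9 = (1 + 0)*9 = 1*9 = 9)
o - (l + m)*61 = 28712 - (84 + 9)*61 = 28712 - 93*61 = 28712 - 1*5673 = 28712 - 5673 = 23039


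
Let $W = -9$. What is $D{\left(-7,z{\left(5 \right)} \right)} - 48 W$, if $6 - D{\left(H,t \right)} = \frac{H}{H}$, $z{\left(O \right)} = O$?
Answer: $437$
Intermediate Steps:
$D{\left(H,t \right)} = 5$ ($D{\left(H,t \right)} = 6 - \frac{H}{H} = 6 - 1 = 5$)
$D{\left(-7,z{\left(5 \right)} \right)} - 48 W = 5 - -432 = 5 + 432 = 437$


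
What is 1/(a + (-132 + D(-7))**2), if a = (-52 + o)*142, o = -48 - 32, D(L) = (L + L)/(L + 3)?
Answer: -4/8927 ≈ -0.00044808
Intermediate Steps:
D(L) = 2*L/(3 + L) (D(L) = (2*L)/(3 + L) = 2*L/(3 + L))
o = -80
a = -18744 (a = (-52 - 80)*142 = -132*142 = -18744)
1/(a + (-132 + D(-7))**2) = 1/(-18744 + (-132 + 2*(-7)/(3 - 7))**2) = 1/(-18744 + (-132 + 2*(-7)/(-4))**2) = 1/(-18744 + (-132 + 2*(-7)*(-1/4))**2) = 1/(-18744 + (-132 + 7/2)**2) = 1/(-18744 + (-257/2)**2) = 1/(-18744 + 66049/4) = 1/(-8927/4) = -4/8927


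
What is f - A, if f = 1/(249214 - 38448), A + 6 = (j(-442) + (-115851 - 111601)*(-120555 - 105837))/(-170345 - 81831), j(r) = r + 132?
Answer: 2713339620553639/13287531704 ≈ 2.0420e+5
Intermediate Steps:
j(r) = 132 + r
A = -25747412965/126088 (A = -6 + ((132 - 442) + (-115851 - 111601)*(-120555 - 105837))/(-170345 - 81831) = -6 + (-310 - 227452*(-226392))/(-252176) = -6 + (-310 + 51493313184)*(-1/252176) = -6 + 51493312874*(-1/252176) = -6 - 25746656437/126088 = -25747412965/126088 ≈ -2.0420e+5)
f = 1/210766 ≈ 4.7446e-6
f - A = 1/210766 - 1*(-25747412965/126088) = 1/210766 + 25747412965/126088 = 2713339620553639/13287531704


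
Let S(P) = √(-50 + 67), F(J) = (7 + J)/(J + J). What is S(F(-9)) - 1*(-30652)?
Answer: 30652 + √17 ≈ 30656.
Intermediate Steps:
F(J) = (7 + J)/(2*J) (F(J) = (7 + J)/((2*J)) = (7 + J)*(1/(2*J)) = (7 + J)/(2*J))
S(P) = √17
S(F(-9)) - 1*(-30652) = √17 - 1*(-30652) = √17 + 30652 = 30652 + √17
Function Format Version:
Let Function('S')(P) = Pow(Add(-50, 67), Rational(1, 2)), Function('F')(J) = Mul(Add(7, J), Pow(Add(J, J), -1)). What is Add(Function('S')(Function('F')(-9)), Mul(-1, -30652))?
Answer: Add(30652, Pow(17, Rational(1, 2))) ≈ 30656.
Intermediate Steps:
Function('F')(J) = Mul(Rational(1, 2), Pow(J, -1), Add(7, J)) (Function('F')(J) = Mul(Add(7, J), Pow(Mul(2, J), -1)) = Mul(Add(7, J), Mul(Rational(1, 2), Pow(J, -1))) = Mul(Rational(1, 2), Pow(J, -1), Add(7, J)))
Function('S')(P) = Pow(17, Rational(1, 2))
Add(Function('S')(Function('F')(-9)), Mul(-1, -30652)) = Add(Pow(17, Rational(1, 2)), Mul(-1, -30652)) = Add(Pow(17, Rational(1, 2)), 30652) = Add(30652, Pow(17, Rational(1, 2)))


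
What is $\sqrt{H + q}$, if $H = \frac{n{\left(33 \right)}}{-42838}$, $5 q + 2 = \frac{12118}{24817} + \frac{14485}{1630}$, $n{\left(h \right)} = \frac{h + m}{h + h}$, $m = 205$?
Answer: $\frac{\sqrt{43756155520487084019345}}{172243137495} \approx 1.2144$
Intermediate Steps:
$n{\left(h \right)} = \frac{205 + h}{2 h}$ ($n{\left(h \right)} = \frac{h + 205}{h + h} = \frac{205 + h}{2 h}$)
$q = \frac{718851}{487370}$ ($q = - \frac{2}{5} + \frac{\frac{12118}{24817} + \frac{14485}{1630}}{5} = - \frac{2}{5} + \frac{12118 \cdot \frac{1}{24817} + 14485 \cdot \frac{1}{1630}}{5} = - \frac{2}{5} + \frac{\frac{146}{299} + \frac{2897}{326}}{5} = - \frac{2}{5} + \frac{1}{5} \cdot \frac{913799}{97474} = - \frac{2}{5} + \frac{913799}{487370} = \frac{718851}{487370} \approx 1.475$)
$H = - \frac{119}{1413654}$ ($H = \frac{\frac{1}{2} \cdot \frac{1}{33} \left(205 + 33\right)}{-42838} = \frac{1}{2} \cdot \frac{1}{33} \cdot 238 \left(- \frac{1}{42838}\right) = \frac{119}{33} \left(- \frac{1}{42838}\right) = - \frac{119}{1413654} \approx -8.4179 \cdot 10^{-5}$)
$\sqrt{H + q} = \sqrt{- \frac{119}{1413654} + \frac{718851}{487370}} = \sqrt{\frac{254037148631}{172243137495}} = \frac{\sqrt{43756155520487084019345}}{172243137495}$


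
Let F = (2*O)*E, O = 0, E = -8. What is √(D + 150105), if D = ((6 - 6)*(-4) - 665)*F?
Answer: √150105 ≈ 387.43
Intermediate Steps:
F = 0 (F = (2*0)*(-8) = 0*(-8) = 0)
D = 0 (D = ((6 - 6)*(-4) - 665)*0 = (0*(-4) - 665)*0 = (0 - 665)*0 = -665*0 = 0)
√(D + 150105) = √(0 + 150105) = √150105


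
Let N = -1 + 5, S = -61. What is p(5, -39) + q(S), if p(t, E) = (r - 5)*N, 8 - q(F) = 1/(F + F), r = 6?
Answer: 1465/122 ≈ 12.008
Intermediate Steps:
N = 4
q(F) = 8 - 1/(2*F) (q(F) = 8 - 1/(F + F) = 8 - 1/(2*F))
p(t, E) = 4 (p(t, E) = (6 - 5)*4 = 1*4 = 4)
p(5, -39) + q(S) = 4 + (8 - ½/(-61)) = 4 + (8 - ½*(-1/61)) = 4 + (8 + 1/122) = 4 + 977/122 = 1465/122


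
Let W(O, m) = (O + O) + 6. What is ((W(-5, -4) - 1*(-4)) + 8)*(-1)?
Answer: -8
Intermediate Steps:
W(O, m) = 6 + 2*O (W(O, m) = 2*O + 6 = 6 + 2*O)
((W(-5, -4) - 1*(-4)) + 8)*(-1) = (((6 + 2*(-5)) - 1*(-4)) + 8)*(-1) = (((6 - 10) + 4) + 8)*(-1) = ((-4 + 4) + 8)*(-1) = (0 + 8)*(-1) = 8*(-1) = -8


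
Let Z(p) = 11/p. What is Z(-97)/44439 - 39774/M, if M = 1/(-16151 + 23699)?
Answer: -1294098019970627/4310583 ≈ -3.0021e+8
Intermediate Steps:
M = 1/7548 ≈ 0.00013249
Z(-97)/44439 - 39774/M = (11/(-97))/44439 - 39774/1/7548 = (11*(-1/97))*(1/44439) - 39774*7548 = -11/97*1/44439 - 300214152 = -11/4310583 - 300214152 = -1294098019970627/4310583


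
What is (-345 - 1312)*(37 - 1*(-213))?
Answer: -414250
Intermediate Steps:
(-345 - 1312)*(37 - 1*(-213)) = -1657*(37 + 213) = -1657*250 = -414250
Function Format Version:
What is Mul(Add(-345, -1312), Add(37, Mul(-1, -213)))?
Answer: -414250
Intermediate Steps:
Mul(Add(-345, -1312), Add(37, Mul(-1, -213))) = Mul(-1657, Add(37, 213)) = Mul(-1657, 250) = -414250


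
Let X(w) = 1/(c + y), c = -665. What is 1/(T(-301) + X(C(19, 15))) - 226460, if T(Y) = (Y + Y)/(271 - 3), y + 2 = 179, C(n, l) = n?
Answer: -16647333756/73511 ≈ -2.2646e+5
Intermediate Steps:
y = 177 (y = -2 + 179 = 177)
X(w) = -1/488 (X(w) = 1/(-665 + 177) = 1/(-488) = -1/488)
T(Y) = Y/134 (T(Y) = (2*Y)/268 = (2*Y)*(1/268) = Y/134)
1/(T(-301) + X(C(19, 15))) - 226460 = 1/((1/134)*(-301) - 1/488) - 226460 = 1/(-301/134 - 1/488) - 226460 = 1/(-73511/32696) - 226460 = -32696/73511 - 226460 = -16647333756/73511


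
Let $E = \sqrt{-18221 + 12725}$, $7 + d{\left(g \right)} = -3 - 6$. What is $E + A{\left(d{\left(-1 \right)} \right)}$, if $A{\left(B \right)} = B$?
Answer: $-16 + 2 i \sqrt{1374} \approx -16.0 + 74.135 i$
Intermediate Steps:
$d{\left(g \right)} = -16$ ($d{\left(g \right)} = -7 - 9 = -16$)
$E = 2 i \sqrt{1374}$ ($E = \sqrt{-5496} = 2 i \sqrt{1374} \approx 74.135 i$)
$E + A{\left(d{\left(-1 \right)} \right)} = 2 i \sqrt{1374} - 16 = -16 + 2 i \sqrt{1374}$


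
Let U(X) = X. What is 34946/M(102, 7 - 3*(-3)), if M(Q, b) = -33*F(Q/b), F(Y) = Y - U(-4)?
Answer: -279568/2739 ≈ -102.07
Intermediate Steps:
F(Y) = 4 + Y (F(Y) = Y - 1*(-4) = Y + 4 = 4 + Y)
M(Q, b) = -132 - 33*Q/b (M(Q, b) = -33*(4 + Q/b) = -132 - 33*Q/b)
34946/M(102, 7 - 3*(-3)) = 34946/(-132 - 33*102/(7 - 3*(-3))) = 34946/(-132 - 33*102/(7 + 9)) = 34946/(-132 - 33*102/16) = 34946/(-132 - 33*102*1/16) = 34946/(-132 - 1683/8) = 34946/(-2739/8) = 34946*(-8/2739) = -279568/2739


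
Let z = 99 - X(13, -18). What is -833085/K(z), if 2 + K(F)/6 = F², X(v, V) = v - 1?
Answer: -277695/15134 ≈ -18.349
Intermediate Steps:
X(v, V) = -1 + v
z = 87 (z = 99 - (-1 + 13) = 99 - 1*12 = 99 - 12 = 87)
K(F) = -12 + 6*F²
-833085/K(z) = -833085/(-12 + 6*87²) = -833085/(-12 + 6*7569) = -833085/(-12 + 45414) = -833085/45402 = -833085*1/45402 = -277695/15134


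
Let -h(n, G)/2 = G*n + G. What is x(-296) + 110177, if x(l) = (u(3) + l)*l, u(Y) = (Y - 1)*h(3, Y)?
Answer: 212001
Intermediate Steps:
h(n, G) = -2*G - 2*G*n (h(n, G) = -2*(G*n + G) = -2*(G + G*n) = -2*G - 2*G*n)
u(Y) = -8*Y*(-1 + Y) (u(Y) = (Y - 1)*(-2*Y*(1 + 3)) = (-1 + Y)*(-2*Y*4) = (-1 + Y)*(-8*Y) = -8*Y*(-1 + Y))
x(l) = l*(-48 + l) (x(l) = (8*3*(1 - 1*3) + l)*l = (8*3*(1 - 3) + l)*l = (8*3*(-2) + l)*l = (-48 + l)*l = l*(-48 + l))
x(-296) + 110177 = -296*(-48 - 296) + 110177 = -296*(-344) + 110177 = 101824 + 110177 = 212001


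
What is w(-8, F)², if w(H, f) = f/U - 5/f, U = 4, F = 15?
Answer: 1681/144 ≈ 11.674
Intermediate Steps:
w(H, f) = -5/f + f/4 (w(H, f) = f/4 - 5/f = -5/f + f/4)
w(-8, F)² = (-5/15 + (¼)*15)² = (-5*1/15 + 15/4)² = (-⅓ + 15/4)² = (41/12)² = 1681/144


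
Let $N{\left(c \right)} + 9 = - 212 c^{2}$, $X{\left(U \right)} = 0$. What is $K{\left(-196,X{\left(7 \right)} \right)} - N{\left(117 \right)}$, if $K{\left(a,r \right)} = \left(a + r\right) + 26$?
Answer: $2901907$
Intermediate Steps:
$K{\left(a,r \right)} = 26 + a + r$
$N{\left(c \right)} = -9 - 212 c^{2}$
$K{\left(-196,X{\left(7 \right)} \right)} - N{\left(117 \right)} = \left(26 - 196 + 0\right) - \left(-9 - 212 \cdot 117^{2}\right) = -170 - \left(-9 - 2902068\right) = -170 - -2902077 = -170 + 2902077 = 2901907$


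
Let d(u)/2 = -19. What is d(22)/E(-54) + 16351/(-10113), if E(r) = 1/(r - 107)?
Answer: 61854983/10113 ≈ 6116.4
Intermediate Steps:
d(u) = -38 (d(u) = 2*(-19) = -38)
E(r) = 1/(-107 + r)
d(22)/E(-54) + 16351/(-10113) = -38/(1/(-107 - 54)) + 16351/(-10113) = -38/(1/(-161)) + 16351*(-1/10113) = -38/(-1/161) - 16351/10113 = -38*(-161) - 16351/10113 = 6118 - 16351/10113 = 61854983/10113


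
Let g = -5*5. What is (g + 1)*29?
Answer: -696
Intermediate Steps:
g = -25
(g + 1)*29 = (-25 + 1)*29 = -24*29 = -696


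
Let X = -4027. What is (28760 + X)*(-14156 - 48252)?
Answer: -1543537064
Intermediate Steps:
(28760 + X)*(-14156 - 48252) = (28760 - 4027)*(-14156 - 48252) = 24733*(-62408) = -1543537064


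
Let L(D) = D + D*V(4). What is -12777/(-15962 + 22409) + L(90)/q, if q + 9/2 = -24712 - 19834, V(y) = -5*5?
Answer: -370197479/191478049 ≈ -1.9334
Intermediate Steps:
V(y) = -25
L(D) = -24*D (L(D) = D + D*(-25) = D - 25*D = -24*D)
q = -89101/2 (q = -9/2 + (-24712 - 19834) = -9/2 - 44546 = -89101/2 ≈ -44551.)
-12777/(-15962 + 22409) + L(90)/q = -12777/(-15962 + 22409) + (-24*90)/(-89101/2) = -12777/6447 - 2160*(-2/89101) = -12777*1/6447 + 4320/89101 = -4259/2149 + 4320/89101 = -370197479/191478049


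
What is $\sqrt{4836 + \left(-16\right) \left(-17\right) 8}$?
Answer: $2 \sqrt{1753} \approx 83.738$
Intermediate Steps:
$\sqrt{4836 + \left(-16\right) \left(-17\right) 8} = \sqrt{4836 + 272 \cdot 8} = \sqrt{4836 + 2176} = \sqrt{7012} = 2 \sqrt{1753}$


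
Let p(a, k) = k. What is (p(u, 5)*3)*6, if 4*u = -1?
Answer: 90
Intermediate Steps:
u = -¼ (u = (¼)*(-1) = -¼ ≈ -0.25000)
(p(u, 5)*3)*6 = (5*3)*6 = 15*6 = 90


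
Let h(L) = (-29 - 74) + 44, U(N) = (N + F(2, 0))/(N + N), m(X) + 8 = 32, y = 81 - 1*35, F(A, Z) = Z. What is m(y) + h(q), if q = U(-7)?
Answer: -35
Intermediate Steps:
y = 46 (y = 81 - 35 = 46)
m(X) = 24 (m(X) = -8 + 32 = 24)
U(N) = ½ (U(N) = (N + 0)/(N + N) = N/((2*N)) = N*(1/(2*N)) = ½)
q = ½ ≈ 0.50000
h(L) = -59 (h(L) = -103 + 44 = -59)
m(y) + h(q) = 24 - 59 = -35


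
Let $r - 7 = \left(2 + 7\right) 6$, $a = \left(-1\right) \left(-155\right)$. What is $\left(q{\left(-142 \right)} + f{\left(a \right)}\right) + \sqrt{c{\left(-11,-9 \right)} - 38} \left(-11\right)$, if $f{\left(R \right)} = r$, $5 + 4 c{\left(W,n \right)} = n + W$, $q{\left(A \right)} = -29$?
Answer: $32 - \frac{11 i \sqrt{177}}{2} \approx 32.0 - 73.173 i$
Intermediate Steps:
$c{\left(W,n \right)} = - \frac{5}{4} + \frac{W}{4} + \frac{n}{4}$ ($c{\left(W,n \right)} = - \frac{5}{4} + \frac{n + W}{4} = - \frac{5}{4} + \frac{W + n}{4} = - \frac{5}{4} + \left(\frac{W}{4} + \frac{n}{4}\right) = - \frac{5}{4} + \frac{W}{4} + \frac{n}{4}$)
$a = 155$
$r = 61$ ($r = 7 + \left(2 + 7\right) 6 = 7 + 9 \cdot 6 = 7 + 54 = 61$)
$f{\left(R \right)} = 61$
$\left(q{\left(-142 \right)} + f{\left(a \right)}\right) + \sqrt{c{\left(-11,-9 \right)} - 38} \left(-11\right) = \left(-29 + 61\right) + \sqrt{\left(- \frac{5}{4} + \frac{1}{4} \left(-11\right) + \frac{1}{4} \left(-9\right)\right) - 38} \left(-11\right) = 32 + \sqrt{\left(- \frac{5}{4} - \frac{11}{4} - \frac{9}{4}\right) - 38} \left(-11\right) = 32 + \sqrt{- \frac{25}{4} - 38} \left(-11\right) = 32 + \sqrt{- \frac{177}{4}} \left(-11\right) = 32 + \frac{i \sqrt{177}}{2} \left(-11\right) = 32 - \frac{11 i \sqrt{177}}{2}$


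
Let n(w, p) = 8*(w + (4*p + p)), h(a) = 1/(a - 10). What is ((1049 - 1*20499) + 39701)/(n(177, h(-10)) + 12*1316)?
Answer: 2893/2458 ≈ 1.1770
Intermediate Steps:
h(a) = 1/(-10 + a)
n(w, p) = 8*w + 40*p (n(w, p) = 8*(w + 5*p) = 8*w + 40*p)
((1049 - 1*20499) + 39701)/(n(177, h(-10)) + 12*1316) = ((1049 - 1*20499) + 39701)/((8*177 + 40/(-10 - 10)) + 12*1316) = ((1049 - 20499) + 39701)/((1416 + 40/(-20)) + 15792) = (-19450 + 39701)/((1416 + 40*(-1/20)) + 15792) = 20251/((1416 - 2) + 15792) = 20251/(1414 + 15792) = 20251/17206 = 20251*(1/17206) = 2893/2458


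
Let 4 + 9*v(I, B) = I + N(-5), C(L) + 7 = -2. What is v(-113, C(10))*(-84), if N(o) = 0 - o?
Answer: 3136/3 ≈ 1045.3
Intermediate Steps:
C(L) = -9 (C(L) = -7 - 2 = -9)
N(o) = -o
v(I, B) = 1/9 + I/9 (v(I, B) = -4/9 + (I - 1*(-5))/9 = -4/9 + (I + 5)/9 = -4/9 + (5 + I)/9 = -4/9 + (5/9 + I/9) = 1/9 + I/9)
v(-113, C(10))*(-84) = (1/9 + (1/9)*(-113))*(-84) = (1/9 - 113/9)*(-84) = -112/9*(-84) = 3136/3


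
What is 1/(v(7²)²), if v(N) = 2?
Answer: ¼ ≈ 0.25000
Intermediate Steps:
1/(v(7²)²) = 1/(2²) = 1/4 = ¼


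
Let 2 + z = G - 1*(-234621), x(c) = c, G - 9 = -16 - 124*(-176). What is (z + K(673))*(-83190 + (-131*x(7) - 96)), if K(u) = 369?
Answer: -21623751415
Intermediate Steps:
G = 21817 (G = 9 + (-16 - 124*(-176)) = 9 + (-16 + 21824) = 9 + 21808 = 21817)
z = 256436 (z = -2 + (21817 - 1*(-234621)) = -2 + (21817 + 234621) = -2 + 256438 = 256436)
(z + K(673))*(-83190 + (-131*x(7) - 96)) = (256436 + 369)*(-83190 + (-131*7 - 96)) = 256805*(-83190 + (-917 - 96)) = 256805*(-83190 - 1013) = 256805*(-84203) = -21623751415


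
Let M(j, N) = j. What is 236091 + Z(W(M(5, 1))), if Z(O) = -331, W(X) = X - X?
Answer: 235760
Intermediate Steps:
W(X) = 0
236091 + Z(W(M(5, 1))) = 236091 - 331 = 235760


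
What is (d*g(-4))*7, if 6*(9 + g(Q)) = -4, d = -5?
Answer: 1015/3 ≈ 338.33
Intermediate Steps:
g(Q) = -29/3 (g(Q) = -9 + (⅙)*(-4) = -9 - ⅔ = -29/3)
(d*g(-4))*7 = -5*(-29/3)*7 = (145/3)*7 = 1015/3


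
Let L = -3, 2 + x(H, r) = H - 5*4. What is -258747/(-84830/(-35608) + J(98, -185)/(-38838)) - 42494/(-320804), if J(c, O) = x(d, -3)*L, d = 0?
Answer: -4783081329983113451/44007323453302 ≈ -1.0869e+5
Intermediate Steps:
x(H, r) = -22 + H (x(H, r) = -2 + (H - 5*4) = -2 + (H - 20) = -2 + (-20 + H) = -22 + H)
J(c, O) = 66 (J(c, O) = (-22 + 0)*(-3) = -22*(-3) = 66)
-258747/(-84830/(-35608) + J(98, -185)/(-38838)) - 42494/(-320804) = -258747/(-84830/(-35608) + 66/(-38838)) - 42494/(-320804) = -258747/(-84830*(-1/35608) + 66*(-1/38838)) - 42494*(-1/320804) = -258747/(42415/17804 - 11/6473) + 21247/160402 = -258747/274356451/115245292 + 21247/160402 = -258747*115245292/274356451 + 21247/160402 = -29819373569124/274356451 + 21247/160402 = -4783081329983113451/44007323453302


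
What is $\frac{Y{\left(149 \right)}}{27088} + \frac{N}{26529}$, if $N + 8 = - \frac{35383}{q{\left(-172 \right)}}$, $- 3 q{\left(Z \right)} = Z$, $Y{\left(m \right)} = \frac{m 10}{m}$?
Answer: $- \frac{358375915}{15450277368} \approx -0.023195$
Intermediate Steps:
$Y{\left(m \right)} = 10$ ($Y{\left(m \right)} = \frac{10 m}{m} = 10$)
$q{\left(Z \right)} = - \frac{Z}{3}$
$N = - \frac{107525}{172}$ ($N = -8 - \frac{35383}{\left(- \frac{1}{3}\right) \left(-172\right)} = -8 - \frac{35383}{\frac{172}{3}} = -8 - \frac{106149}{172} = - \frac{107525}{172} \approx -625.15$)
$\frac{Y{\left(149 \right)}}{27088} + \frac{N}{26529} = \frac{10}{27088} - \frac{107525}{172 \cdot 26529} = 10 \cdot \frac{1}{27088} - \frac{107525}{4562988} = \frac{5}{13544} - \frac{107525}{4562988} = - \frac{358375915}{15450277368}$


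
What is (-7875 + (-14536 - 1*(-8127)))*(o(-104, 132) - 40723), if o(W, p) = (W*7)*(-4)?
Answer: 540092324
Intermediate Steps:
o(W, p) = -28*W (o(W, p) = (7*W)*(-4) = -28*W)
(-7875 + (-14536 - 1*(-8127)))*(o(-104, 132) - 40723) = (-7875 + (-14536 - 1*(-8127)))*(-28*(-104) - 40723) = (-7875 + (-14536 + 8127))*(2912 - 40723) = (-7875 - 6409)*(-37811) = -14284*(-37811) = 540092324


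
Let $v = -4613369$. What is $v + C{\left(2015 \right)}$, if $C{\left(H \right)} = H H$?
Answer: $-553144$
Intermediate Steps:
$C{\left(H \right)} = H^{2}$
$v + C{\left(2015 \right)} = -4613369 + 2015^{2} = -4613369 + 4060225 = -553144$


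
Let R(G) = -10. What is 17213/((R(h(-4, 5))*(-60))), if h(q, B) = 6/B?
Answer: 17213/600 ≈ 28.688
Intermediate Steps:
17213/((R(h(-4, 5))*(-60))) = 17213/((-10*(-60))) = 17213/600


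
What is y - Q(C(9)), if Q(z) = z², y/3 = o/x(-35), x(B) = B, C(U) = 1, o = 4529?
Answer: -1946/5 ≈ -389.20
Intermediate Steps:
y = -1941/5 (y = 3*(4529/(-35)) = 3*(4529*(-1/35)) = 3*(-647/5) = -1941/5 ≈ -388.20)
y - Q(C(9)) = -1941/5 - 1*1² = -1941/5 - 1*1 = -1941/5 - 1 = -1946/5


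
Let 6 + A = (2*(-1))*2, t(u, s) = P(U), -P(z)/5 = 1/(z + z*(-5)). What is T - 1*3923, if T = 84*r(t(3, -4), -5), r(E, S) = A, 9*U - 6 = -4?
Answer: -4763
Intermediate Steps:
U = 2/9 (U = ⅔ + (⅑)*(-4) = ⅔ - 4/9 = 2/9 ≈ 0.22222)
P(z) = 5/(4*z) (P(z) = -5/(z + z*(-5)) = -5/(z - 5*z) = -5*(-1/(4*z)) = -(-5)/(4*z) = 5/(4*z))
t(u, s) = 45/8 (t(u, s) = 5/(4*(2/9)) = (5/4)*(9/2) = 45/8)
A = -10 (A = -6 + (2*(-1))*2 = -6 - 2*2 = -6 - 4 = -10)
r(E, S) = -10
T = -840 (T = 84*(-10) = -840)
T - 1*3923 = -840 - 1*3923 = -840 - 3923 = -4763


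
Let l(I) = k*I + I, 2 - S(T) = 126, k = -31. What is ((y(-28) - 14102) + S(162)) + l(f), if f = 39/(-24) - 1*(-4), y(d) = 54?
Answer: -56973/4 ≈ -14243.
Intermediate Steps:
S(T) = -124 (S(T) = 2 - 1*126 = 2 - 126 = -124)
f = 19/8 (f = 39*(-1/24) + 4 = -13/8 + 4 = 19/8 ≈ 2.3750)
l(I) = -30*I (l(I) = -31*I + I = -30*I)
((y(-28) - 14102) + S(162)) + l(f) = ((54 - 14102) - 124) - 30*19/8 = (-14048 - 124) - 285/4 = -14172 - 285/4 = -56973/4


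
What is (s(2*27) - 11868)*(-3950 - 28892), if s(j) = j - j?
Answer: 389768856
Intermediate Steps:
s(j) = 0
(s(2*27) - 11868)*(-3950 - 28892) = (0 - 11868)*(-3950 - 28892) = -11868*(-32842) = 389768856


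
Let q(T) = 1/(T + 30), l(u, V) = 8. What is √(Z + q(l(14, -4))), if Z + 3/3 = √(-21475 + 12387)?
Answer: √(-1406 + 11552*I*√142)/38 ≈ 6.8689 + 6.9394*I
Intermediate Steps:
q(T) = 1/(30 + T)
Z = -1 + 8*I*√142 (Z = -1 + √(-21475 + 12387) = -1 + √(-9088) = -1 + 8*I*√142 ≈ -1.0 + 95.331*I)
√(Z + q(l(14, -4))) = √((-1 + 8*I*√142) + 1/(30 + 8)) = √((-1 + 8*I*√142) + 1/38) = √(-37/38 + 8*I*√142)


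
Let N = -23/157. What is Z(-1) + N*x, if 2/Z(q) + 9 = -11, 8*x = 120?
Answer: -3607/1570 ≈ -2.2975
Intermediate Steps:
x = 15 (x = (⅛)*120 = 15)
Z(q) = -⅒ (Z(q) = 2/(-9 - 11) = 2/(-20) = 2*(-1/20) = -⅒)
N = -23/157 (N = -23*1/157 = -23/157 ≈ -0.14650)
Z(-1) + N*x = -⅒ - 23/157*15 = -⅒ - 345/157 = -3607/1570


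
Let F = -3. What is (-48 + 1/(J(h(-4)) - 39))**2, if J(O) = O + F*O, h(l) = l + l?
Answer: 1221025/529 ≈ 2308.2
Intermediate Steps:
h(l) = 2*l
J(O) = -2*O (J(O) = O - 3*O = -2*O)
(-48 + 1/(J(h(-4)) - 39))**2 = (-48 + 1/(-4*(-4) - 39))**2 = (-48 + 1/(-2*(-8) - 39))**2 = (-48 + 1/(16 - 39))**2 = (-48 + 1/(-23))**2 = (-48 - 1/23)**2 = (-1105/23)**2 = 1221025/529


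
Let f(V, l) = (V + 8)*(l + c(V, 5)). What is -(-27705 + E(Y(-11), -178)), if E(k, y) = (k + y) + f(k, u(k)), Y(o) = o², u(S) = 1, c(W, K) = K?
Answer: 26988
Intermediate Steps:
f(V, l) = (5 + l)*(8 + V) (f(V, l) = (V + 8)*(l + 5) = (8 + V)*(5 + l) = (5 + l)*(8 + V))
E(k, y) = 48 + y + 7*k (E(k, y) = (k + y) + (40 + 5*k + 8*1 + k*1) = (k + y) + (40 + 5*k + 8 + k) = (k + y) + (48 + 6*k) = 48 + y + 7*k)
-(-27705 + E(Y(-11), -178)) = -(-27705 + (48 - 178 + 7*(-11)²)) = -(-27705 + (48 - 178 + 7*121)) = -(-27705 + (48 - 178 + 847)) = -(-27705 + 717) = -1*(-26988) = 26988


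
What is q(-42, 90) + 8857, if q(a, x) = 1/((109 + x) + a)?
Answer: 1390550/157 ≈ 8857.0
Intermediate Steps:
q(a, x) = 1/(109 + a + x)
q(-42, 90) + 8857 = 1/(109 - 42 + 90) + 8857 = 1/157 + 8857 = 1390550/157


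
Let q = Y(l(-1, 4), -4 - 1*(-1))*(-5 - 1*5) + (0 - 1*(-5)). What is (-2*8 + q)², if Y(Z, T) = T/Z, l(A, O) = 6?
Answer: 36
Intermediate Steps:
q = 10 (q = ((-4 - 1*(-1))/6)*(-5 - 1*5) + (0 - 1*(-5)) = ((-4 + 1)*(⅙))*(-5 - 5) + (0 + 5) = -3*⅙*(-10) + 5 = -½*(-10) + 5 = 5 + 5 = 10)
(-2*8 + q)² = (-2*8 + 10)² = (-16 + 10)² = (-6)² = 36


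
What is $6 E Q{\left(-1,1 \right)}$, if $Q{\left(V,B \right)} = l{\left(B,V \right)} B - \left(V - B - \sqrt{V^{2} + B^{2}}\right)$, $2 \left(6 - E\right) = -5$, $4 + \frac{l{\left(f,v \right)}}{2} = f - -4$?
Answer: $204 + 51 \sqrt{2} \approx 276.13$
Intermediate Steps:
$l{\left(f,v \right)} = 2 f$ ($l{\left(f,v \right)} = -8 + 2 \left(f - -4\right) = -8 + 2 \left(f + 4\right) = -8 + 2 \left(4 + f\right) = -8 + \left(8 + 2 f\right) = 2 f$)
$E = \frac{17}{2}$ ($E = 6 - - \frac{5}{2} = 6 + \frac{5}{2} = \frac{17}{2} \approx 8.5$)
$Q{\left(V,B \right)} = B + \sqrt{B^{2} + V^{2}} - V + 2 B^{2}$ ($Q{\left(V,B \right)} = 2 B B - \left(V - B - \sqrt{V^{2} + B^{2}}\right) = 2 B^{2} - \left(V - B - \sqrt{B^{2} + V^{2}}\right) = 2 B^{2} + \left(B + \sqrt{B^{2} + V^{2}} - V\right) = B + \sqrt{B^{2} + V^{2}} - V + 2 B^{2}$)
$6 E Q{\left(-1,1 \right)} = 6 \cdot \frac{17}{2} \left(1 + \sqrt{1^{2} + \left(-1\right)^{2}} - -1 + 2 \cdot 1^{2}\right) = 51 \left(1 + \sqrt{1 + 1} + 1 + 2 \cdot 1\right) = 51 \left(1 + \sqrt{2} + 1 + 2\right) = 51 \left(4 + \sqrt{2}\right) = 204 + 51 \sqrt{2}$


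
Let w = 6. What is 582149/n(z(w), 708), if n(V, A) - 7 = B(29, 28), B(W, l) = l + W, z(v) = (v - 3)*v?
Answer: 582149/64 ≈ 9096.1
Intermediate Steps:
z(v) = v*(-3 + v) (z(v) = (-3 + v)*v = v*(-3 + v))
B(W, l) = W + l
n(V, A) = 64 (n(V, A) = 7 + (29 + 28) = 7 + 57 = 64)
582149/n(z(w), 708) = 582149/64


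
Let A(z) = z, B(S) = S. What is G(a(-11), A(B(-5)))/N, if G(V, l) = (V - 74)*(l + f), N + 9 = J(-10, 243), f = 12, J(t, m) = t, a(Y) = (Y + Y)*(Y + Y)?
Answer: -2870/19 ≈ -151.05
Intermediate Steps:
a(Y) = 4*Y**2 (a(Y) = (2*Y)*(2*Y) = 4*Y**2)
N = -19 (N = -9 - 10 = -19)
G(V, l) = (-74 + V)*(12 + l) (G(V, l) = (V - 74)*(l + 12) = (-74 + V)*(12 + l))
G(a(-11), A(B(-5)))/N = (-888 - 74*(-5) + 12*(4*(-11)**2) + (4*(-11)**2)*(-5))/(-19) = (-888 + 370 + 12*(4*121) + (4*121)*(-5))*(-1/19) = (-888 + 370 + 12*484 + 484*(-5))*(-1/19) = (-888 + 370 + 5808 - 2420)*(-1/19) = 2870*(-1/19) = -2870/19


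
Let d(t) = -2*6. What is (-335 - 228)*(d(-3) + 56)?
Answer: -24772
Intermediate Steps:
d(t) = -12
(-335 - 228)*(d(-3) + 56) = (-335 - 228)*(-12 + 56) = -563*44 = -24772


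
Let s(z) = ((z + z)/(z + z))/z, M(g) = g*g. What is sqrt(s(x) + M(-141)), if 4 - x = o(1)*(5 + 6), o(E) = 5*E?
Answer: sqrt(51710430)/51 ≈ 141.00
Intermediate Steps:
M(g) = g**2
x = -51 (x = 4 - 5*1*(5 + 6) = 4 - 5*11 = 4 - 1*55 = 4 - 55 = -51)
s(z) = 1/z (s(z) = ((2*z)/((2*z)))/z = ((2*z)*(1/(2*z)))/z = 1/z)
sqrt(s(x) + M(-141)) = sqrt(1/(-51) + (-141)**2) = sqrt(-1/51 + 19881) = sqrt(1013930/51) = sqrt(51710430)/51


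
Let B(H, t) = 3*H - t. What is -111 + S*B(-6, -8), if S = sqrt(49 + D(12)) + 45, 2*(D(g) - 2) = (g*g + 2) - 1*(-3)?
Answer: -561 - 5*sqrt(502) ≈ -673.03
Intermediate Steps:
D(g) = 9/2 + g**2/2 (D(g) = 2 + ((g*g + 2) - 1*(-3))/2 = 2 + ((g**2 + 2) + 3)/2 = 2 + ((2 + g**2) + 3)/2 = 2 + (5 + g**2)/2 = 2 + (5/2 + g**2/2) = 9/2 + g**2/2)
B(H, t) = -t + 3*H
S = 45 + sqrt(502)/2 (S = sqrt(49 + (9/2 + (1/2)*12**2)) + 45 = sqrt(49 + (9/2 + (1/2)*144)) + 45 = sqrt(49 + (9/2 + 72)) + 45 = sqrt(49 + 153/2) + 45 = sqrt(251/2) + 45 = sqrt(502)/2 + 45 = 45 + sqrt(502)/2 ≈ 56.203)
-111 + S*B(-6, -8) = -111 + (45 + sqrt(502)/2)*(-1*(-8) + 3*(-6)) = -111 + (45 + sqrt(502)/2)*(8 - 18) = -111 + (45 + sqrt(502)/2)*(-10) = -111 + (-450 - 5*sqrt(502)) = -561 - 5*sqrt(502)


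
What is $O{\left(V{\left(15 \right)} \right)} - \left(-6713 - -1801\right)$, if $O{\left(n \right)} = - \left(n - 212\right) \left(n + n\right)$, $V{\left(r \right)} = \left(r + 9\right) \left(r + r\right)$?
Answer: $-726608$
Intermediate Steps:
$V{\left(r \right)} = 2 r \left(9 + r\right)$ ($V{\left(r \right)} = \left(9 + r\right) 2 r = 2 r \left(9 + r\right)$)
$O{\left(n \right)} = - 2 n \left(-212 + n\right)$ ($O{\left(n \right)} = - \left(-212 + n\right) 2 n = - 2 n \left(-212 + n\right)$)
$O{\left(V{\left(15 \right)} \right)} - \left(-6713 - -1801\right) = 2 \cdot 2 \cdot 15 \left(9 + 15\right) \left(212 - 2 \cdot 15 \left(9 + 15\right)\right) - \left(-6713 - -1801\right) = 2 \cdot 2 \cdot 15 \cdot 24 \left(212 - 2 \cdot 15 \cdot 24\right) - \left(-6713 + 1801\right) = 2 \cdot 720 \left(212 - 720\right) - -4912 = 2 \cdot 720 \left(212 - 720\right) + 4912 = 2 \cdot 720 \left(-508\right) + 4912 = -731520 + 4912 = -726608$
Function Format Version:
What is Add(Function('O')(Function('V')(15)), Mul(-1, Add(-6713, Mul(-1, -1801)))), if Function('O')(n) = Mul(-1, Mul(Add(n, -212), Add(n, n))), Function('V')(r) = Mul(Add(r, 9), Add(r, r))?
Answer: -726608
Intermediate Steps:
Function('V')(r) = Mul(2, r, Add(9, r)) (Function('V')(r) = Mul(Add(9, r), Mul(2, r)) = Mul(2, r, Add(9, r)))
Function('O')(n) = Mul(-2, n, Add(-212, n)) (Function('O')(n) = Mul(-1, Mul(Add(-212, n), Mul(2, n))) = Mul(-1, Mul(2, n, Add(-212, n))) = Mul(-2, n, Add(-212, n)))
Add(Function('O')(Function('V')(15)), Mul(-1, Add(-6713, Mul(-1, -1801)))) = Add(Mul(2, Mul(2, 15, Add(9, 15)), Add(212, Mul(-1, Mul(2, 15, Add(9, 15))))), Mul(-1, Add(-6713, Mul(-1, -1801)))) = Add(Mul(2, Mul(2, 15, 24), Add(212, Mul(-1, Mul(2, 15, 24)))), Mul(-1, Add(-6713, 1801))) = Add(Mul(2, 720, Add(212, Mul(-1, 720))), Mul(-1, -4912)) = Add(Mul(2, 720, Add(212, -720)), 4912) = Add(Mul(2, 720, -508), 4912) = Add(-731520, 4912) = -726608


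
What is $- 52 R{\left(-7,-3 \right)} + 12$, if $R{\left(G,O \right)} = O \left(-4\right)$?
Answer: $-612$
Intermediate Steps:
$R{\left(G,O \right)} = - 4 O$
$- 52 R{\left(-7,-3 \right)} + 12 = - 52 \left(\left(-4\right) \left(-3\right)\right) + 12 = \left(-52\right) 12 + 12 = -624 + 12 = -612$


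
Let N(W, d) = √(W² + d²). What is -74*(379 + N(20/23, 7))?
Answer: -28046 - 74*√26321/23 ≈ -28568.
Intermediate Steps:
-74*(379 + N(20/23, 7)) = -74*(379 + √((20/23)² + 7²)) = -74*(379 + √((20*(1/23))² + 49)) = -74*(379 + √((20/23)² + 49)) = -74*(379 + √(400/529 + 49)) = -74*(379 + √(26321/529)) = -74*(379 + √26321/23) = -28046 - 74*√26321/23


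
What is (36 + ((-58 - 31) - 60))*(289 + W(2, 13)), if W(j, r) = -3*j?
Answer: -31979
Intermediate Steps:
W(j, r) = -3*j
(36 + ((-58 - 31) - 60))*(289 + W(2, 13)) = (36 + ((-58 - 31) - 60))*(289 - 3*2) = (36 + (-89 - 60))*(289 - 6) = (36 - 149)*283 = -113*283 = -31979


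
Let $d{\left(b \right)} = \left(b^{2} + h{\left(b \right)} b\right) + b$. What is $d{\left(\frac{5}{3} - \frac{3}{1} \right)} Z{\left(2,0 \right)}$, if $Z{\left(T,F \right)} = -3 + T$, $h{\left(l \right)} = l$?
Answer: $- \frac{20}{9} \approx -2.2222$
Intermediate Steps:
$d{\left(b \right)} = b + 2 b^{2}$ ($d{\left(b \right)} = \left(b^{2} + b b\right) + b = \left(b^{2} + b^{2}\right) + b = 2 b^{2} + b = b + 2 b^{2}$)
$d{\left(\frac{5}{3} - \frac{3}{1} \right)} Z{\left(2,0 \right)} = \left(\frac{5}{3} - \frac{3}{1}\right) \left(1 + 2 \left(\frac{5}{3} - \frac{3}{1}\right)\right) \left(-3 + 2\right) = \left(5 \cdot \frac{1}{3} - 3\right) \left(1 + 2 \left(5 \cdot \frac{1}{3} - 3\right)\right) \left(-1\right) = \left(\frac{5}{3} - 3\right) \left(1 + 2 \left(\frac{5}{3} - 3\right)\right) \left(-1\right) = - \frac{4 \left(1 + 2 \left(- \frac{4}{3}\right)\right)}{3} \left(-1\right) = - \frac{4 \left(1 - \frac{8}{3}\right)}{3} \left(-1\right) = \left(- \frac{4}{3}\right) \left(- \frac{5}{3}\right) \left(-1\right) = \frac{20}{9} \left(-1\right) = - \frac{20}{9}$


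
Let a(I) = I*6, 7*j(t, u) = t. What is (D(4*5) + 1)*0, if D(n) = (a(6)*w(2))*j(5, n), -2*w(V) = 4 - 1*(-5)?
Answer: 0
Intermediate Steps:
j(t, u) = t/7
a(I) = 6*I
w(V) = -9/2 (w(V) = -(4 - 1*(-5))/2 = -(4 + 5)/2 = -½*9 = -9/2)
D(n) = -810/7 (D(n) = ((6*6)*(-9/2))*((⅐)*5) = (36*(-9/2))*(5/7) = -162*5/7 = -810/7)
(D(4*5) + 1)*0 = (-810/7 + 1)*0 = -803/7*0 = 0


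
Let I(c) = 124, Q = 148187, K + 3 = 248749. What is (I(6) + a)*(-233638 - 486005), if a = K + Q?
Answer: -285739290651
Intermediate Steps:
K = 248746 (K = -3 + 248749 = 248746)
a = 396933 (a = 248746 + 148187 = 396933)
(I(6) + a)*(-233638 - 486005) = (124 + 396933)*(-233638 - 486005) = 397057*(-719643) = -285739290651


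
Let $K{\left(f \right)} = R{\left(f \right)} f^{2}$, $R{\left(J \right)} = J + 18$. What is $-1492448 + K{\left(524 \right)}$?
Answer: $147327744$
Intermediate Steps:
$R{\left(J \right)} = 18 + J$
$K{\left(f \right)} = f^{2} \left(18 + f\right)$ ($K{\left(f \right)} = \left(18 + f\right) f^{2} = f^{2} \left(18 + f\right)$)
$-1492448 + K{\left(524 \right)} = -1492448 + 524^{2} \left(18 + 524\right) = -1492448 + 274576 \cdot 542 = -1492448 + 148820192 = 147327744$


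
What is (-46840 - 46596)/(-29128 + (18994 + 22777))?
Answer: -1988/269 ≈ -7.3903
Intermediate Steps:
(-46840 - 46596)/(-29128 + (18994 + 22777)) = -93436/(-29128 + 41771) = -93436/12643 = -93436*1/12643 = -1988/269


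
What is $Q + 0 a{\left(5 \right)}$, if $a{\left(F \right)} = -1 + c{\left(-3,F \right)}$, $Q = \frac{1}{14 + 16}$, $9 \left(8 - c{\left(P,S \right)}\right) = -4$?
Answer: $\frac{1}{30} \approx 0.033333$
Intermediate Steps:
$c{\left(P,S \right)} = \frac{76}{9}$ ($c{\left(P,S \right)} = 8 - - \frac{4}{9} = 8 + \frac{4}{9} = \frac{76}{9}$)
$Q = \frac{1}{30} \approx 0.033333$
$a{\left(F \right)} = \frac{67}{9}$ ($a{\left(F \right)} = -1 + \frac{76}{9} = \frac{67}{9}$)
$Q + 0 a{\left(5 \right)} = \frac{1}{30} + 0 \cdot \frac{67}{9} = \frac{1}{30} + 0 = \frac{1}{30}$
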